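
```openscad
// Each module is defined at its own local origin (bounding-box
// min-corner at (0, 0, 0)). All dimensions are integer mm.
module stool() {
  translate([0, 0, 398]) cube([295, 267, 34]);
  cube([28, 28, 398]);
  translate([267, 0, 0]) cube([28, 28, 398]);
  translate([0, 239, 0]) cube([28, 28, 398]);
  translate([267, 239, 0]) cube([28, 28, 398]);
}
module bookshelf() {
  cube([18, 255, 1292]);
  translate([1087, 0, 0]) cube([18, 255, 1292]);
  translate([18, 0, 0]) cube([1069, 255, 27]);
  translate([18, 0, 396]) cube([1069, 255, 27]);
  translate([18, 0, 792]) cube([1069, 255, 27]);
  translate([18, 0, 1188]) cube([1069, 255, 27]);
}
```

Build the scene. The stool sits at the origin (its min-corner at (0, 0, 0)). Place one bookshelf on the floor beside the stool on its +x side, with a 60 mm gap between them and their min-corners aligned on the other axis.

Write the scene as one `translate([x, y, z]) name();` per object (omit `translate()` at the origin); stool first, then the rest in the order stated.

stool();
translate([355, 0, 0]) bookshelf();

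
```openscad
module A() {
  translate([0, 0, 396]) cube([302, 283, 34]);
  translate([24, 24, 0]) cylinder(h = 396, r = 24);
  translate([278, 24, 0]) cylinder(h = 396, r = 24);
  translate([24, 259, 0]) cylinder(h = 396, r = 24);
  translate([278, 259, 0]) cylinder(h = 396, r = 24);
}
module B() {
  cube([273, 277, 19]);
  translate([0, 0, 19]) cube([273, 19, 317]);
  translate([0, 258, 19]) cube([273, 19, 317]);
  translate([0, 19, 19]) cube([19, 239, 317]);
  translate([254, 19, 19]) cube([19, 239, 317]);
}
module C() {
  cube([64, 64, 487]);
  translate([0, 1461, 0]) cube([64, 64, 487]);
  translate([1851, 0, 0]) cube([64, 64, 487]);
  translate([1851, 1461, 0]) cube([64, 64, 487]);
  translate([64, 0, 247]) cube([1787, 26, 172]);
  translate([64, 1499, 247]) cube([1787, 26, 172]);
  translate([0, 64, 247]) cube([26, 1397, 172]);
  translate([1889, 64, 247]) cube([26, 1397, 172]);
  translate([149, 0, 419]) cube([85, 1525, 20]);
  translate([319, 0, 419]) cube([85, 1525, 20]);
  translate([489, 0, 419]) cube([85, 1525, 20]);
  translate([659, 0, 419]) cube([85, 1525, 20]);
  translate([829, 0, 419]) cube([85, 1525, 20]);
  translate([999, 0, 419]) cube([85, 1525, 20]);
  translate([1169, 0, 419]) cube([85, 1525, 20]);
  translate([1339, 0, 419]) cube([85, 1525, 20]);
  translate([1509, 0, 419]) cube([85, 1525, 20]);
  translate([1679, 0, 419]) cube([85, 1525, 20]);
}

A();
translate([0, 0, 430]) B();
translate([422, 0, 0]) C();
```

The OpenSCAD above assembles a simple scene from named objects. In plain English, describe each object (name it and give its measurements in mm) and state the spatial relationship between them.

A is a four-legged stool. The seat is 302×283 mm, 34 mm thick, top at z = 430 mm. It stands on four round legs, each 48 mm in diameter, from z = 0 to the seat underside, each leg's axis is inset half a diameter from the nearest pair of seat edges (so the leg's bounding box is flush with the corner).

B is an open-topped rectangular box: outside dimensions 273×277×336 mm, with a uniform wall and base thickness of 19 mm. The base is a full 273×277 slab on the floor; four walls sit on top of the base. The front and back walls (the −y and +y sides) span the full width; the two side walls fit between them.

C is a bed frame 1915 mm long (x) by 1525 mm wide (y). Four 64×64 mm corner posts, 487 mm tall, at the corners of the footprint. Four rails of 26 mm thickness and 172 mm height run between adjacent posts with their undersides at z = 247 mm, their outer faces flush with the outside of the frame (the two x-running rails run between the posts' inner faces; the two y-running rails run between the posts' inner faces). 10 slats, each 85 mm wide (x) and 20 mm thick, lie across the top of the two x-running rails, running the full 1525 mm width of the frame in y; the slats are evenly spaced along x between the inner faces of the end posts with equal gaps (rounded down to the nearest mm) at the −x end and between each pair — any rounding remainder accumulates at the +x end.

The open box is on top of the stool. The bed frame is on the floor beside the stool on its +x side.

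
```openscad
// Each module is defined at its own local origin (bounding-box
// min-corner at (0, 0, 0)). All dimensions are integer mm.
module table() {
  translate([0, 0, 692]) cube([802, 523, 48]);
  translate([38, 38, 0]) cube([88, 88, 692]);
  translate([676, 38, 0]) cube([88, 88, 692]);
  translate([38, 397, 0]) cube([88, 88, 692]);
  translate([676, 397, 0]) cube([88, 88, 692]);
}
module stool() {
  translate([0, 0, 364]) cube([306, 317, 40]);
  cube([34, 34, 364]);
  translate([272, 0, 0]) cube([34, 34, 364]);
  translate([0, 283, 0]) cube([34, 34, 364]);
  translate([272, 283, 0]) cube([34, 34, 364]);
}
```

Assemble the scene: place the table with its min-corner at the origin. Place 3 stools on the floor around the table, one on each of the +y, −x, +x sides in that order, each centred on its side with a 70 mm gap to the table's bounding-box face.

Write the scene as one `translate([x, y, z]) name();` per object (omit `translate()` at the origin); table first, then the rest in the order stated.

table();
translate([248, 593, 0]) stool();
translate([-376, 103, 0]) stool();
translate([872, 103, 0]) stool();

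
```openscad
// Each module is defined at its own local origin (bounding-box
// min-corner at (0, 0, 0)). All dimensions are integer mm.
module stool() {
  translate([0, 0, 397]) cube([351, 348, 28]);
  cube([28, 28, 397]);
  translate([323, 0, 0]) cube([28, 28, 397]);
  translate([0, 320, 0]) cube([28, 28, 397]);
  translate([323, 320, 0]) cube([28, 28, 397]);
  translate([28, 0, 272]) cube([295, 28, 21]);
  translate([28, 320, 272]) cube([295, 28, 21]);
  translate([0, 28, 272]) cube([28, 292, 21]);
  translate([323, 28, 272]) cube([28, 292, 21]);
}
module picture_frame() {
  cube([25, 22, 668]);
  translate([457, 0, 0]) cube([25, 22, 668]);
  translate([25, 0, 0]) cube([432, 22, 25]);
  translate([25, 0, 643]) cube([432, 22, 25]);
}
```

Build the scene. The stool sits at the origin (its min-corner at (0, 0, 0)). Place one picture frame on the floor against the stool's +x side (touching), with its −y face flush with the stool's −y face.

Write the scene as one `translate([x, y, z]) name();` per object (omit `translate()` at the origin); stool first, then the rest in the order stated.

stool();
translate([351, 0, 0]) picture_frame();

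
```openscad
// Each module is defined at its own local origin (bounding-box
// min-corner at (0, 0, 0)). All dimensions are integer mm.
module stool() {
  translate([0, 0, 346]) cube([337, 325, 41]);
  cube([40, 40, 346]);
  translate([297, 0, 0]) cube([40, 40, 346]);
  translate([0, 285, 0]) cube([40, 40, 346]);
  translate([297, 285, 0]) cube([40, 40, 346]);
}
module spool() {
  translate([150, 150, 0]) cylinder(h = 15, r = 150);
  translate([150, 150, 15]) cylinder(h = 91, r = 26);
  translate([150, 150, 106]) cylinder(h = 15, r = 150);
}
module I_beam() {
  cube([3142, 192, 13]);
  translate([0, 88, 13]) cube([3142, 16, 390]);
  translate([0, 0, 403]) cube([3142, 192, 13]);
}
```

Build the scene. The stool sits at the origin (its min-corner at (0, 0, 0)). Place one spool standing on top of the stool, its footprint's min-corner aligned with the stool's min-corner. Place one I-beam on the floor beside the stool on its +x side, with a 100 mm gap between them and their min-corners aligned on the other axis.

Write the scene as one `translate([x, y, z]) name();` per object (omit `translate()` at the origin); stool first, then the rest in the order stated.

stool();
translate([0, 0, 387]) spool();
translate([437, 0, 0]) I_beam();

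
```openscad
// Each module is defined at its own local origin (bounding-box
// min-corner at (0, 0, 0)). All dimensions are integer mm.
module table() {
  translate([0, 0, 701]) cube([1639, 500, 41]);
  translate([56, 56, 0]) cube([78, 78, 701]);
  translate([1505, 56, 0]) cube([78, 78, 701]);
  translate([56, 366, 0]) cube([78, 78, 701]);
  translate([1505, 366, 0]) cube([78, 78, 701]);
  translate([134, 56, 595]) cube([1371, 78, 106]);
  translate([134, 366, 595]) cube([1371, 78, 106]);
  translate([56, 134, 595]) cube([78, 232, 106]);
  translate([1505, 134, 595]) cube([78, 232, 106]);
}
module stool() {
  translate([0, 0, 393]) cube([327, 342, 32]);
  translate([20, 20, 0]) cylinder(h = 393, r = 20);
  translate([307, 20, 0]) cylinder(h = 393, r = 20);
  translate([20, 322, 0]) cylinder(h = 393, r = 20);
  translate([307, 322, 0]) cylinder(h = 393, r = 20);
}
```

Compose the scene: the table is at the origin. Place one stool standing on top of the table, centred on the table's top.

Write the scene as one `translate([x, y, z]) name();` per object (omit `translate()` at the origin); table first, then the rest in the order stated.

table();
translate([656, 79, 742]) stool();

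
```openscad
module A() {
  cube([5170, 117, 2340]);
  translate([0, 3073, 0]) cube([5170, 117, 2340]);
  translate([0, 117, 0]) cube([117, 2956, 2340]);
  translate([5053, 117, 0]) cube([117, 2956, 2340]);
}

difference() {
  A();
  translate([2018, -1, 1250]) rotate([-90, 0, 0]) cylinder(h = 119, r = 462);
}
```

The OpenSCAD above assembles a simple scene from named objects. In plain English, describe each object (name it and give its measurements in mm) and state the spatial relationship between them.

A is the wall frame of a small rectangular building: four walls, each 2340 mm tall and 117 mm thick, enclosing a footprint 5170 mm (x) by 3190 mm (y) outside-to-outside, with no floor or roof. The front and back walls (the −y and +y sides) span the full width; the two side walls fit between them.

The house frame has a circular hole of radius 462 mm through its front wall, centred at (x = 2018, z = 1250).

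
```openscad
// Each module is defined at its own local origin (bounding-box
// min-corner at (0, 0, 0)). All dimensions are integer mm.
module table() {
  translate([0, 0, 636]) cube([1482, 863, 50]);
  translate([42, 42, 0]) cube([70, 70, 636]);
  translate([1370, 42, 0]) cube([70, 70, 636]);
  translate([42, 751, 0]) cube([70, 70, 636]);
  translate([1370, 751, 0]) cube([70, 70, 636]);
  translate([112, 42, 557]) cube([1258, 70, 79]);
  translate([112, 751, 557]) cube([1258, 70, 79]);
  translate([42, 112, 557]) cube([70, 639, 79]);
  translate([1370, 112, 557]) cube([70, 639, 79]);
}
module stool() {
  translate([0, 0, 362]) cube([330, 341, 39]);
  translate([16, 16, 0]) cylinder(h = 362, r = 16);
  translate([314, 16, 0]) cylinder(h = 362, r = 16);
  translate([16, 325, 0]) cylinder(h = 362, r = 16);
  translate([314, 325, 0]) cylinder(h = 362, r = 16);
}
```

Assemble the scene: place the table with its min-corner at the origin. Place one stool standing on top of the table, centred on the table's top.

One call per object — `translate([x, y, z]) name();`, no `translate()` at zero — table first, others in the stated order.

table();
translate([576, 261, 686]) stool();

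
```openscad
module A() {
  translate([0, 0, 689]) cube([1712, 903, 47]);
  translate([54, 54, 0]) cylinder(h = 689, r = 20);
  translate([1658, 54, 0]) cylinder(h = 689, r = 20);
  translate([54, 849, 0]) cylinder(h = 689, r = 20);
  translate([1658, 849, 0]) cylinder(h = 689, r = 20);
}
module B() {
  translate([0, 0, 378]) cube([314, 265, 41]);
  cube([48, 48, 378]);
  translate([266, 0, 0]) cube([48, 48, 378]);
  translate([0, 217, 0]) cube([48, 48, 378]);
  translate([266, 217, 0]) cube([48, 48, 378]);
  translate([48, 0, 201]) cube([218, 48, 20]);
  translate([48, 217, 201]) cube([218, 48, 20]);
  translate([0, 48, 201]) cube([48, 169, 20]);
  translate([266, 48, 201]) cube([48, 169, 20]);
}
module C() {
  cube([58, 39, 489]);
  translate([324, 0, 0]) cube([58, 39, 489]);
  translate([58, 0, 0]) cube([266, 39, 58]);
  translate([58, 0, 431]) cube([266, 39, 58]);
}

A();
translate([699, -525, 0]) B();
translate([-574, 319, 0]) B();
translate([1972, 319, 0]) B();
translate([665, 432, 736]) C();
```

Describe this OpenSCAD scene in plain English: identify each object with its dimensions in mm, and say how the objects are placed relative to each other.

A is a table: top 1712 mm (x) × 903 mm (y), 47 mm thick, upper face at z = 736 mm, on four round legs of 40 mm diameter, each leg's bounding box inset 34 mm from the nearest pair of top edges, running from z = 0 to the bottom of the top.

B is a four-legged stool. The seat is 314×265 mm, 41 mm thick, top at z = 419 mm. It stands on four square legs, each 48×48 mm in cross-section, from z = 0 to the seat underside, each flush with a corner of the seat. Four stretchers, 48 mm wide and 20 mm tall, connect adjacent legs with their undersides at z = 201 mm, each running between the inner faces of the legs it joins and aligned with the legs' outer faces on the other axis.

C is a rectangular picture frame lying in the x–z plane (depth along y). The opening is 266 mm wide (x) by 373 mm tall (z), surrounded by a border 58 mm wide on all four sides. The frame is 39 mm deep and is made of two full-height vertical stiles with two horizontal rails fitted between them.

Three stools sit around the table at the −y, −x, +x sides. The picture frame is on top of the table, centred.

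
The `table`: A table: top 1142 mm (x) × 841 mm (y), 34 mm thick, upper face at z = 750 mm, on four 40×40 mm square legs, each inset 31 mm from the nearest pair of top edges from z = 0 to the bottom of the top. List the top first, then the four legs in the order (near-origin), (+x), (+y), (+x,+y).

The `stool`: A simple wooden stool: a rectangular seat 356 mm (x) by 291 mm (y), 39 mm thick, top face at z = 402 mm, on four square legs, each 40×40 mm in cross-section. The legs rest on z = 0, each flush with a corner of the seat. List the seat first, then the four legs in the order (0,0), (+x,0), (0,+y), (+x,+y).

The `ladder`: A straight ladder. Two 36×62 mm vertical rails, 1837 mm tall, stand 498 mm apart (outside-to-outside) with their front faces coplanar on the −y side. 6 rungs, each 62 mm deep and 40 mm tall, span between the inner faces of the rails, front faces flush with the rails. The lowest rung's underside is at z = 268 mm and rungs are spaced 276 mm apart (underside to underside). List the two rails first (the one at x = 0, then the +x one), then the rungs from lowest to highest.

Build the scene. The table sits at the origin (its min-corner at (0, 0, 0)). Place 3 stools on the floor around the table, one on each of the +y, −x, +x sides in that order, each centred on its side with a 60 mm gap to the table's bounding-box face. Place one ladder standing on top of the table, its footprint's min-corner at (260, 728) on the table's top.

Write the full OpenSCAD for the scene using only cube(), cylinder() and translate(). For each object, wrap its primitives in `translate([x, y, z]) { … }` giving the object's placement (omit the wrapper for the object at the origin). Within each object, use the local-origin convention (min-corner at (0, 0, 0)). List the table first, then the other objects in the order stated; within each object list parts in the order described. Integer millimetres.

translate([0, 0, 716]) cube([1142, 841, 34]);
translate([31, 31, 0]) cube([40, 40, 716]);
translate([1071, 31, 0]) cube([40, 40, 716]);
translate([31, 770, 0]) cube([40, 40, 716]);
translate([1071, 770, 0]) cube([40, 40, 716]);
translate([393, 901, 0]) {
  translate([0, 0, 363]) cube([356, 291, 39]);
  cube([40, 40, 363]);
  translate([316, 0, 0]) cube([40, 40, 363]);
  translate([0, 251, 0]) cube([40, 40, 363]);
  translate([316, 251, 0]) cube([40, 40, 363]);
}
translate([-416, 275, 0]) {
  translate([0, 0, 363]) cube([356, 291, 39]);
  cube([40, 40, 363]);
  translate([316, 0, 0]) cube([40, 40, 363]);
  translate([0, 251, 0]) cube([40, 40, 363]);
  translate([316, 251, 0]) cube([40, 40, 363]);
}
translate([1202, 275, 0]) {
  translate([0, 0, 363]) cube([356, 291, 39]);
  cube([40, 40, 363]);
  translate([316, 0, 0]) cube([40, 40, 363]);
  translate([0, 251, 0]) cube([40, 40, 363]);
  translate([316, 251, 0]) cube([40, 40, 363]);
}
translate([260, 728, 750]) {
  cube([36, 62, 1837]);
  translate([462, 0, 0]) cube([36, 62, 1837]);
  translate([36, 0, 268]) cube([426, 62, 40]);
  translate([36, 0, 544]) cube([426, 62, 40]);
  translate([36, 0, 820]) cube([426, 62, 40]);
  translate([36, 0, 1096]) cube([426, 62, 40]);
  translate([36, 0, 1372]) cube([426, 62, 40]);
  translate([36, 0, 1648]) cube([426, 62, 40]);
}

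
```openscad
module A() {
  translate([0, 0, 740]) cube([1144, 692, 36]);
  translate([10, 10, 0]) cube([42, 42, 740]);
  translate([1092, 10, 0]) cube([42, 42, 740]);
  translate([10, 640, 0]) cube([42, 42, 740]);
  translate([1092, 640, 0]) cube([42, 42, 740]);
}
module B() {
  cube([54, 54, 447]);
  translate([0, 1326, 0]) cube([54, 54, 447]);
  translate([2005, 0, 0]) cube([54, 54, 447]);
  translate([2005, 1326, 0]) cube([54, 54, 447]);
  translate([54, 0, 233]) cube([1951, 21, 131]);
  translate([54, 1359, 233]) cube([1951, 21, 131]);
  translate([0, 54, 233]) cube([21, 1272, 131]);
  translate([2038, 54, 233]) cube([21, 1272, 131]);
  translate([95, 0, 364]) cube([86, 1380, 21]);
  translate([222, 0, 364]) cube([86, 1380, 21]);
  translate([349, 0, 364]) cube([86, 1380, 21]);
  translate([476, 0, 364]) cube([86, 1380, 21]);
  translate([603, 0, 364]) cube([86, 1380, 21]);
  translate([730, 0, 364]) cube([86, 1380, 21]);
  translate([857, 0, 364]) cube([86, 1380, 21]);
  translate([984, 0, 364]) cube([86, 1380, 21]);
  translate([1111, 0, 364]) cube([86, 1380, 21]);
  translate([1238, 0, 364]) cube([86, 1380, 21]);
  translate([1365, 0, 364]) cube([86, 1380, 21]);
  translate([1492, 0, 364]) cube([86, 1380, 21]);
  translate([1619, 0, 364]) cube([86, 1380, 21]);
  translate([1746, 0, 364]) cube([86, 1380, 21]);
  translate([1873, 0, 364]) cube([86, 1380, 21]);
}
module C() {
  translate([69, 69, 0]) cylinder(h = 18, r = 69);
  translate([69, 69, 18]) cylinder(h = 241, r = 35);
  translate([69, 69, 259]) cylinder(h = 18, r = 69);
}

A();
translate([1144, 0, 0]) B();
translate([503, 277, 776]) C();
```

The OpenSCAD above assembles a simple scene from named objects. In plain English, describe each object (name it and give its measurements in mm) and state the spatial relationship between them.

A is a table: top 1144 mm (x) × 692 mm (y), 36 mm thick, upper face at z = 776 mm, on four 42×42 mm square legs, each inset 10 mm from the nearest pair of top edges, running from z = 0 to the bottom of the top.

B is a bed frame 2059 mm long (x) by 1380 mm wide (y). Four 54×54 mm corner posts, 447 mm tall, at the corners of the footprint. Four rails of 21 mm thickness and 131 mm height run between adjacent posts with their undersides at z = 233 mm, their outer faces flush with the outside of the frame (the two x-running rails run between the posts' inner faces; the two y-running rails run between the posts' inner faces). 15 slats, each 86 mm wide (x) and 21 mm thick, lie across the top of the two x-running rails, running the full 1380 mm width of the frame in y; the slats are evenly spaced along x between the inner faces of the end posts with equal gaps (rounded down to the nearest mm) at the −x end and between each pair — any rounding remainder accumulates at the +x end.

C is a spool: two coaxial disc flanges of radius 69 mm and thickness 18 mm, joined by a core cylinder of radius 35 mm and height 241 mm. The lower flange rests on z = 0 and the three cylinders share a vertical axis.

The bed frame is against the table's +x side, with their −y faces flush. The spool is on top of the table, centred.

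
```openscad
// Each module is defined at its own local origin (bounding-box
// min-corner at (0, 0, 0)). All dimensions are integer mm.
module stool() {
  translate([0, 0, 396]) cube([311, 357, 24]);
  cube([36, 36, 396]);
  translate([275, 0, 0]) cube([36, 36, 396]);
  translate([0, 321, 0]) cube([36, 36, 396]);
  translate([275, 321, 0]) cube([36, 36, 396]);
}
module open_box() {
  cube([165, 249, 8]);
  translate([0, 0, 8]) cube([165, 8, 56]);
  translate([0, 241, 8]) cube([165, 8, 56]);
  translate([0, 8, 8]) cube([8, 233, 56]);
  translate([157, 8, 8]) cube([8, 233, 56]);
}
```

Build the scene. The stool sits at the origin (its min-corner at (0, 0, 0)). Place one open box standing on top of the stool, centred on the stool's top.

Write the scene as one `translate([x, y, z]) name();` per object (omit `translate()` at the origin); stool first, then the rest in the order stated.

stool();
translate([73, 54, 420]) open_box();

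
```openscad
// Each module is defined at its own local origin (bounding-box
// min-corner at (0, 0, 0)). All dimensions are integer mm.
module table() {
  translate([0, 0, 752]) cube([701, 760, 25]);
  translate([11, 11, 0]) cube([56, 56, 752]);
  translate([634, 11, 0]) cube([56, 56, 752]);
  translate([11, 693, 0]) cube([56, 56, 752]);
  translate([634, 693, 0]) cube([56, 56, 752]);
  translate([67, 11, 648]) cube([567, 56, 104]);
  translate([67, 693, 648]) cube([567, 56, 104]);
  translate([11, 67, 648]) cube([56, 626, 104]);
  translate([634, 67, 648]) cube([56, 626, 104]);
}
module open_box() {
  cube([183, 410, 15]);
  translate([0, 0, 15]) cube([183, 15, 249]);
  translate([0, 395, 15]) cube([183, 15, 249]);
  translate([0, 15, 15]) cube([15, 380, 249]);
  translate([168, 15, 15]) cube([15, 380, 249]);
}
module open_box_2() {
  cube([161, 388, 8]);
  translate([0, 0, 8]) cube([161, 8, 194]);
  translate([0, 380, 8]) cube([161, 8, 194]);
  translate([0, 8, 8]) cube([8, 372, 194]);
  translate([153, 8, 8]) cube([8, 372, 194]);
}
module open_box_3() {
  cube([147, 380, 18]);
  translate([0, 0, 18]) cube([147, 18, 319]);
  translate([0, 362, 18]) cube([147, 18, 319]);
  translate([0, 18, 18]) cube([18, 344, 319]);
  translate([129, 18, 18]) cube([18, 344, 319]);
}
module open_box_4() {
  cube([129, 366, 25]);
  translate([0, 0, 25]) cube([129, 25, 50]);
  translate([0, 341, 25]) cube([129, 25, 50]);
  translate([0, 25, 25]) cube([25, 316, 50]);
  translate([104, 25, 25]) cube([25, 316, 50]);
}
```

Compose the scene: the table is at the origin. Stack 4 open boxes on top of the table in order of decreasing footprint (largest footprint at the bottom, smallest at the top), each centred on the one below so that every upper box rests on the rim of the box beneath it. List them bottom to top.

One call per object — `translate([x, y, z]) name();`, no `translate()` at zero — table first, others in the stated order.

table();
translate([259, 175, 777]) open_box();
translate([270, 186, 1041]) open_box_2();
translate([277, 190, 1243]) open_box_3();
translate([286, 197, 1580]) open_box_4();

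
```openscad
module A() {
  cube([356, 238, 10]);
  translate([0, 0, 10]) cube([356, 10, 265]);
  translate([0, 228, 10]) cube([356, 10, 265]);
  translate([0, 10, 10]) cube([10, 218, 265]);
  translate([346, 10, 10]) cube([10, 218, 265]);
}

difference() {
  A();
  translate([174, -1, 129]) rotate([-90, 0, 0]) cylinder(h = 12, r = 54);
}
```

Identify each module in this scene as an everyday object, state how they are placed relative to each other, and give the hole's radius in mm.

A is an open box. The open box has a circular hole through its front wall. The hole's radius is 54 mm.

The subtracted cylinder has r = 54 mm.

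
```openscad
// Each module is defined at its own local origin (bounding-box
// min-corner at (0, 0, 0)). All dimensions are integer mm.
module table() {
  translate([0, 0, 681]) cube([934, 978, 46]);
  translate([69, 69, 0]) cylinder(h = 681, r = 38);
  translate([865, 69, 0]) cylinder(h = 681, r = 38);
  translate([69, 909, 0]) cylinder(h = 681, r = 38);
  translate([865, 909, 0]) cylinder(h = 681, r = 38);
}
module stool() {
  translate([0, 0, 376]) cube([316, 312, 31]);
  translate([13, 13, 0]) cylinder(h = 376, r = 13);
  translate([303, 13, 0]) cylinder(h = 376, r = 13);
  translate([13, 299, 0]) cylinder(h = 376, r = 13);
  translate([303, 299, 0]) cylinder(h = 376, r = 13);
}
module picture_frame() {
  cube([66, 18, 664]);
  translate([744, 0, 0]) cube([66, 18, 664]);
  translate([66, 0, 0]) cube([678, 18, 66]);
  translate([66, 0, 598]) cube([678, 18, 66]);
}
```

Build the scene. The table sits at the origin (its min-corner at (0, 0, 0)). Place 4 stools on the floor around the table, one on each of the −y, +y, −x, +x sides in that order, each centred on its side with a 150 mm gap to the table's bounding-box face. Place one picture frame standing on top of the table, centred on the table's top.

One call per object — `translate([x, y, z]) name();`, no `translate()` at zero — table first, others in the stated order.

table();
translate([309, -462, 0]) stool();
translate([309, 1128, 0]) stool();
translate([-466, 333, 0]) stool();
translate([1084, 333, 0]) stool();
translate([62, 480, 727]) picture_frame();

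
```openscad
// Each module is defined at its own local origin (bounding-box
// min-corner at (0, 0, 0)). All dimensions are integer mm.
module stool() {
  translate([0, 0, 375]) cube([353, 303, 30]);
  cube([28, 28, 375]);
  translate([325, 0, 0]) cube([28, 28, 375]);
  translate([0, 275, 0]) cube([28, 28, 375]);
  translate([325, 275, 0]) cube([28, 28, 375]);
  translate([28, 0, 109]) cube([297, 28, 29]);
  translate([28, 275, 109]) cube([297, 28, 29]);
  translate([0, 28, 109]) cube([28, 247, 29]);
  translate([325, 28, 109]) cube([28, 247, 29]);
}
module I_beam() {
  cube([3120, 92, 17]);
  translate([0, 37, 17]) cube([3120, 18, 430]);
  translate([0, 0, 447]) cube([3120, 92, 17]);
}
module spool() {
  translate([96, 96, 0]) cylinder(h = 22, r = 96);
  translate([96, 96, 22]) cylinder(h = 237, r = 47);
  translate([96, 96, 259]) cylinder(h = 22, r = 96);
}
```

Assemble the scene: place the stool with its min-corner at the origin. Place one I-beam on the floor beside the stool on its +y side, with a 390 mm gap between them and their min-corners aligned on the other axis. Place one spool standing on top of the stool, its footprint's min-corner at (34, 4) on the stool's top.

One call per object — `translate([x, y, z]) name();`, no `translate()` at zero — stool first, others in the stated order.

stool();
translate([0, 693, 0]) I_beam();
translate([34, 4, 405]) spool();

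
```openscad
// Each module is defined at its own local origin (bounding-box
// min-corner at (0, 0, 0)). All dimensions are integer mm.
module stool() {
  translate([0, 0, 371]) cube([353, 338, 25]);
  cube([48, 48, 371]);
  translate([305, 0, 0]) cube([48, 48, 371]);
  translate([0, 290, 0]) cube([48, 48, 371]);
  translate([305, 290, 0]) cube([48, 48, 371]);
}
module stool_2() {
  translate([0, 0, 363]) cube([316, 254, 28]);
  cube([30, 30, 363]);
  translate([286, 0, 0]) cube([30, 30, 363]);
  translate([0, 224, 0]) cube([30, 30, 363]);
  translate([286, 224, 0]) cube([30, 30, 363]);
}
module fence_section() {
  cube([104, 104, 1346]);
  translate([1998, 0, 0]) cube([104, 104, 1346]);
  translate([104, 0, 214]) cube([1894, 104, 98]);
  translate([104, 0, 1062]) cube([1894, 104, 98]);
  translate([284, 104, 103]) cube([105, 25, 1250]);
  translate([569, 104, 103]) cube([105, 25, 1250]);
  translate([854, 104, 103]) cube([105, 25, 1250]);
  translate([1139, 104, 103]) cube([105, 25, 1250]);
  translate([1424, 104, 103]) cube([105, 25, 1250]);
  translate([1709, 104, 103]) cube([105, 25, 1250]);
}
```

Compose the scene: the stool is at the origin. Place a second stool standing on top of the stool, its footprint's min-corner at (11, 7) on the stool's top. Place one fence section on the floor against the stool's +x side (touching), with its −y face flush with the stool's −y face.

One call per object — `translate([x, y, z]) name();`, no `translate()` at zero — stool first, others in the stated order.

stool();
translate([11, 7, 396]) stool_2();
translate([353, 0, 0]) fence_section();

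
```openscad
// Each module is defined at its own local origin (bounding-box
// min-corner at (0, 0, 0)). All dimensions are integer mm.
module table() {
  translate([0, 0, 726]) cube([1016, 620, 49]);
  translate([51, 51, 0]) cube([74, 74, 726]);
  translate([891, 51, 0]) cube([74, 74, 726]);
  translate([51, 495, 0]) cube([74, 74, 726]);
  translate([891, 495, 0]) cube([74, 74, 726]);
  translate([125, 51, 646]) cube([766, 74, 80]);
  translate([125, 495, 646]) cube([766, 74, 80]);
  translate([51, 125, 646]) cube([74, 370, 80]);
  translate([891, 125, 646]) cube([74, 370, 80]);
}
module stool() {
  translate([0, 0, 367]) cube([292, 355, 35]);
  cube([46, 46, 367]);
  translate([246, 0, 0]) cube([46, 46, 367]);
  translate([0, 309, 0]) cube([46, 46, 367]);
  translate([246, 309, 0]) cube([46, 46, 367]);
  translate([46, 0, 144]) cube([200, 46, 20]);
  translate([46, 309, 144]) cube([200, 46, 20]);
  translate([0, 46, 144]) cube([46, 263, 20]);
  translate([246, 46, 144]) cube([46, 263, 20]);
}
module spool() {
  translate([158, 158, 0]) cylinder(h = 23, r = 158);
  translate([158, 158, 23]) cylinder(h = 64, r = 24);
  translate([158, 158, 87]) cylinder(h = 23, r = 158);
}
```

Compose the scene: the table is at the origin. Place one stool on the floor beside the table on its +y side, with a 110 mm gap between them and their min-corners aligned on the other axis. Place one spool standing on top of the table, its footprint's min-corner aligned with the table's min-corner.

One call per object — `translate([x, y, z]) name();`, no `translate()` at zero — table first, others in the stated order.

table();
translate([0, 730, 0]) stool();
translate([0, 0, 775]) spool();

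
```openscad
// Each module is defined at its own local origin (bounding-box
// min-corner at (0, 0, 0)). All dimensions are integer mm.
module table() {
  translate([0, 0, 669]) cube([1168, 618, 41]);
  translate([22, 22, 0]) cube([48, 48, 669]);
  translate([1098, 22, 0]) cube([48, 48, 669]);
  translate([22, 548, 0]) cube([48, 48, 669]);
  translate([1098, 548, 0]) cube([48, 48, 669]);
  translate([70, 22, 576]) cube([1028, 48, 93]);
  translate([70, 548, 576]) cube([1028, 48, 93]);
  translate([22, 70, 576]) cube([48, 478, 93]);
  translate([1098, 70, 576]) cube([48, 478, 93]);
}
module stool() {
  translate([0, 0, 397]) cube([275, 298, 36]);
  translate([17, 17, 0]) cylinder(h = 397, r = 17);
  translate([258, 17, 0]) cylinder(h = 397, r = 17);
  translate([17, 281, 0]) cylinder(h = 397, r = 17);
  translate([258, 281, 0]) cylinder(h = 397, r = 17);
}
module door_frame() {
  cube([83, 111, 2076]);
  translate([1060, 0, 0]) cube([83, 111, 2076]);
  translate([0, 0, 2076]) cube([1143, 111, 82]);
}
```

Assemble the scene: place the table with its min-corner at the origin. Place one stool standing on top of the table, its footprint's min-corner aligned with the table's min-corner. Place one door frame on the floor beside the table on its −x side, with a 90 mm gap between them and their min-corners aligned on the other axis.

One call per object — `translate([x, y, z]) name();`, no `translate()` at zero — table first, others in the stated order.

table();
translate([0, 0, 710]) stool();
translate([-1233, 0, 0]) door_frame();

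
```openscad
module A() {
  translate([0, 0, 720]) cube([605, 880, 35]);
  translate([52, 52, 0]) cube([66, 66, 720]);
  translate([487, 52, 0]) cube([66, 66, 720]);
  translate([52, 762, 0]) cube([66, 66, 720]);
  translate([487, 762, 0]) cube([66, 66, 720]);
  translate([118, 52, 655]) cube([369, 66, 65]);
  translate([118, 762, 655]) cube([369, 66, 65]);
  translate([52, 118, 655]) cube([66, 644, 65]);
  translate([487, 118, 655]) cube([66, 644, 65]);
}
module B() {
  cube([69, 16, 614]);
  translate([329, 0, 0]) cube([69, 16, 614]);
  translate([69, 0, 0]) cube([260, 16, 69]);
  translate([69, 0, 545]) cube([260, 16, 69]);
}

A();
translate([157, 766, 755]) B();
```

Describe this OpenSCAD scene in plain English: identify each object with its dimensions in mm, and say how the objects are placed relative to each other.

A is a table with a 605×880 mm rectangular top, 35 mm thick, top surface at z = 755 mm, supported by four 66×66 mm square legs, each inset 52 mm from the nearest pair of top edges, running from the floor. Four apron rails, 66 mm thick and 65 mm tall, run between adjacent legs with their top edges flush with the underside of the top and their outer faces flush with the legs' outer faces.

B is a picture frame with a 260×476 mm rectangular opening (x by z) and a uniform 69 mm border on every side. Frame depth is 16 mm along y. It is built from two vertical stiles running the full outside height and two horizontal rails spanning the gap between the stiles.

The picture frame is on top of the table.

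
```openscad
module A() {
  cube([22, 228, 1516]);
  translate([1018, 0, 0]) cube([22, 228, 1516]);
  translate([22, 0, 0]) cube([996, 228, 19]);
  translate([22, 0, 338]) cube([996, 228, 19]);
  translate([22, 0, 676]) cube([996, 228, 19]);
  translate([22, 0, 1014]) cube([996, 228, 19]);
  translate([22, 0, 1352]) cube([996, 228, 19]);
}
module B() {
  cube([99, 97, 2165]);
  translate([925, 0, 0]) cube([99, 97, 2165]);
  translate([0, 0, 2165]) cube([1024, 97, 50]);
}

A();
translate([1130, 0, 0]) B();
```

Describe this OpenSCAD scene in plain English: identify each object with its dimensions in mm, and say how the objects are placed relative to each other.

A is a bookshelf 1040 mm wide overall, 228 mm deep and 1516 mm tall. The two sides are 22 mm thick vertical panels. 5 horizontal shelves of 19 mm thickness span between the inner faces of the sides; the lowest shelf sits on the floor and shelves are stacked with a clear vertical gap of 319 mm between each pair.

B is a door frame. The clear opening is 826 mm wide and 2165 mm high. Two 99 mm wide jambs, 97 mm deep, stand either side of the opening from the floor to the top of the opening. A 50 mm thick head sits across the top of both jambs, spanning the full outside width of the frame.

The door frame is on the floor beside the bookshelf on its +x side.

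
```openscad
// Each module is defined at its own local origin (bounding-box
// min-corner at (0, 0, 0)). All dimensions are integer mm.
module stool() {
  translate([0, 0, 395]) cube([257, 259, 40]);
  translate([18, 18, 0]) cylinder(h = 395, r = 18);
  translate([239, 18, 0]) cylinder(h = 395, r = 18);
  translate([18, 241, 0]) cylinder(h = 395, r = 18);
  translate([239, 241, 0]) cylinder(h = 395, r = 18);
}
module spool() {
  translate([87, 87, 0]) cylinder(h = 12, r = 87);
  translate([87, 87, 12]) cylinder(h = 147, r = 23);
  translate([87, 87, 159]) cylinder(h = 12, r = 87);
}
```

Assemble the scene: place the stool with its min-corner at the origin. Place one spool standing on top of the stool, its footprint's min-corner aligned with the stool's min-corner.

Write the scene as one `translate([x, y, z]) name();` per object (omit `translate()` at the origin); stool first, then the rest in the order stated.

stool();
translate([0, 0, 435]) spool();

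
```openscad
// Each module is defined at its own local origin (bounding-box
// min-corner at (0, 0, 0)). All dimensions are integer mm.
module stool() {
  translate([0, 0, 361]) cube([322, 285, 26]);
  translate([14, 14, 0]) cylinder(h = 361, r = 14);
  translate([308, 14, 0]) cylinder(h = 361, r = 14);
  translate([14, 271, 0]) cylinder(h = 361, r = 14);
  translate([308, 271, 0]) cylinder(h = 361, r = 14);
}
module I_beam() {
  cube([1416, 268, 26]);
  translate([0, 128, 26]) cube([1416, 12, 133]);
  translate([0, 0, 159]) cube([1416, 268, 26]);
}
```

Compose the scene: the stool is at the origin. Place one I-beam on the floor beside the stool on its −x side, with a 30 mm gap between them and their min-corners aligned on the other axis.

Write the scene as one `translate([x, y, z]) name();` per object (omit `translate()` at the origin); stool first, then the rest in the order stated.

stool();
translate([-1446, 0, 0]) I_beam();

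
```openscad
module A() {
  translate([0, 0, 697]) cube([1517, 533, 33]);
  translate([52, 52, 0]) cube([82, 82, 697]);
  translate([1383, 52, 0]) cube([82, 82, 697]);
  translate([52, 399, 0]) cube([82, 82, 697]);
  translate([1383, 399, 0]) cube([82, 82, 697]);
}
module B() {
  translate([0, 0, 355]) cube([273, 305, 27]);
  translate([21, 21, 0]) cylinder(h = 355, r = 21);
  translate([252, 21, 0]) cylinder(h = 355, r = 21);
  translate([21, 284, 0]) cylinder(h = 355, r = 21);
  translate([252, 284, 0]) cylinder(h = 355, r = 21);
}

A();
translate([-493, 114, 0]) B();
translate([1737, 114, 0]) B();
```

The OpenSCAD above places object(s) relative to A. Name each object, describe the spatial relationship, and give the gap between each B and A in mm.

A is a table. B is a stool. Two stools sit around the table at the −x, +x sides. The gap between each stool and the table is 220 mm.

Each stool's nearest face is 220 mm from the table's bounding box.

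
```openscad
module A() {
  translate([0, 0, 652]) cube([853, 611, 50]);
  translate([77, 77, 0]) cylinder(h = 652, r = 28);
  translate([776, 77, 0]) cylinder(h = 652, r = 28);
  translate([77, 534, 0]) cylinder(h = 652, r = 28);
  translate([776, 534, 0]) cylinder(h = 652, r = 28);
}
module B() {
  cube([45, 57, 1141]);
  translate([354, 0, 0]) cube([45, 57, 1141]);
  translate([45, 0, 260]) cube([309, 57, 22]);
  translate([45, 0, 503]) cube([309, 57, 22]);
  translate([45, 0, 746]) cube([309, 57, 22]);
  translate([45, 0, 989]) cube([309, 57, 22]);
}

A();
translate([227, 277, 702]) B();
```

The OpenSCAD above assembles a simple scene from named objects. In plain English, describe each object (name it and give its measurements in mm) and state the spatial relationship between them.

A is a table: top 853 mm (x) × 611 mm (y), 50 mm thick, upper face at z = 702 mm, on four round legs of 56 mm diameter, each leg's bounding box inset 49 mm from the nearest pair of top edges, running from z = 0 to the bottom of the top.

B is a wooden ladder with two side rails of 45×57 mm section and 1141 mm height, set 399 mm apart overall. Between them run 4 rectangular rungs (57 mm deep, 22 mm thick), front faces flush with the rails' −y face. The bottom of the first rung is 260 mm above the floor and each subsequent rung is 243 mm higher than the one below.

The ladder is on top of the table, centred.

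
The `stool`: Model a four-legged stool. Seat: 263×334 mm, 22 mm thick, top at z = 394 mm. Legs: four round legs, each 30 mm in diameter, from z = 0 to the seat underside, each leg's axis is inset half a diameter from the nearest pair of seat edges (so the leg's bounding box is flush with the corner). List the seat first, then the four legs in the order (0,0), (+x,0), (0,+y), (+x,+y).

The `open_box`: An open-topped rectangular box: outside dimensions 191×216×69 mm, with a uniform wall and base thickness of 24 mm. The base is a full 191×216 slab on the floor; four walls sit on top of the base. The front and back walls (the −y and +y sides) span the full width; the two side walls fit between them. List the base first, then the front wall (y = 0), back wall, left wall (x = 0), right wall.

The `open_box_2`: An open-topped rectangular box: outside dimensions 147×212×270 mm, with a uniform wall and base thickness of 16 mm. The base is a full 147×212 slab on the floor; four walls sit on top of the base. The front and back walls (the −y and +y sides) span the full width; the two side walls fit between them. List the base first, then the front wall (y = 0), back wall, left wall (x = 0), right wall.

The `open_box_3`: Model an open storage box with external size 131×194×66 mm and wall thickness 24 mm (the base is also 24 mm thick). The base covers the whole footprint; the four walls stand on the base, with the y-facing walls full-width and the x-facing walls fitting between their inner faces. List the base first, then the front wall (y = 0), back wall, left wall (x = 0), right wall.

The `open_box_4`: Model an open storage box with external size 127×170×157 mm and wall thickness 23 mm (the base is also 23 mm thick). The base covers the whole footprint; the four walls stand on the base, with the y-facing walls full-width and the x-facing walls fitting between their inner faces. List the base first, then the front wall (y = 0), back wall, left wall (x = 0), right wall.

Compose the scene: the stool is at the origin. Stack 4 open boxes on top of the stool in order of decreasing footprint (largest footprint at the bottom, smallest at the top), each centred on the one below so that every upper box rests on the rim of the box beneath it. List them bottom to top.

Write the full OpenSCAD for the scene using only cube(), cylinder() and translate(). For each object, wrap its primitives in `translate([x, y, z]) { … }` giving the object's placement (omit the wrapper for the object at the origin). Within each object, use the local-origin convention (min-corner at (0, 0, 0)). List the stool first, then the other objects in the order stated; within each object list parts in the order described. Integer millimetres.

translate([0, 0, 372]) cube([263, 334, 22]);
translate([15, 15, 0]) cylinder(h = 372, r = 15);
translate([248, 15, 0]) cylinder(h = 372, r = 15);
translate([15, 319, 0]) cylinder(h = 372, r = 15);
translate([248, 319, 0]) cylinder(h = 372, r = 15);
translate([36, 59, 394]) {
  cube([191, 216, 24]);
  translate([0, 0, 24]) cube([191, 24, 45]);
  translate([0, 192, 24]) cube([191, 24, 45]);
  translate([0, 24, 24]) cube([24, 168, 45]);
  translate([167, 24, 24]) cube([24, 168, 45]);
}
translate([58, 61, 463]) {
  cube([147, 212, 16]);
  translate([0, 0, 16]) cube([147, 16, 254]);
  translate([0, 196, 16]) cube([147, 16, 254]);
  translate([0, 16, 16]) cube([16, 180, 254]);
  translate([131, 16, 16]) cube([16, 180, 254]);
}
translate([66, 70, 733]) {
  cube([131, 194, 24]);
  translate([0, 0, 24]) cube([131, 24, 42]);
  translate([0, 170, 24]) cube([131, 24, 42]);
  translate([0, 24, 24]) cube([24, 146, 42]);
  translate([107, 24, 24]) cube([24, 146, 42]);
}
translate([68, 82, 799]) {
  cube([127, 170, 23]);
  translate([0, 0, 23]) cube([127, 23, 134]);
  translate([0, 147, 23]) cube([127, 23, 134]);
  translate([0, 23, 23]) cube([23, 124, 134]);
  translate([104, 23, 23]) cube([23, 124, 134]);
}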